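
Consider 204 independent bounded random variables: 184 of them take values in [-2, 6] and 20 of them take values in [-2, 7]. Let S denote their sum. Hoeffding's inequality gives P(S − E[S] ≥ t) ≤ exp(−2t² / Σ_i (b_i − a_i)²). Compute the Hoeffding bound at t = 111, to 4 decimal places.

Σ(b_i − a_i)² = 184·8² + 20·9² = 13396.
Exponent = 2·111² / 13396 = 1.83950.
Bound = exp(−1.83950) = 0.15890.

0.1589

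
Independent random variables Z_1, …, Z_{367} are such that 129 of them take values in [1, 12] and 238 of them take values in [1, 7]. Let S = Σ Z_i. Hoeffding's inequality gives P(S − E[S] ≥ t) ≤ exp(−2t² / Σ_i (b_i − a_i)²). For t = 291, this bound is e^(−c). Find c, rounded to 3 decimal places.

Σ(b_i − a_i)² = 129·11² + 238·6² = 24177.
c = 2t² / 24177 = 2·291² / 24177 = 7.0051.

7.005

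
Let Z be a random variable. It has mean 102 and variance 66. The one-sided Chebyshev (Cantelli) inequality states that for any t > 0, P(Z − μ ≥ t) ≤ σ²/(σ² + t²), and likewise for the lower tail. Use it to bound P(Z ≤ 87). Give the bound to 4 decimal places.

Here σ² = 66 and t = 15, so σ² + t² = 291.
Cantelli's bound: 66/291 = 0.2268.

0.2268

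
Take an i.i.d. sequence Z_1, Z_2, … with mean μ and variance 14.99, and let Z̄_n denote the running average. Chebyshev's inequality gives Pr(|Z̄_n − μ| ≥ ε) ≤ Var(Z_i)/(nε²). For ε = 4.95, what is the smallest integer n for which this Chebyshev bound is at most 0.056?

Require 14.99/(n·4.95²) ≤ 0.056, i.e. n ≥ 14.99/(0.056·4.95²) = 10.925.
The smallest integer n is 11.

11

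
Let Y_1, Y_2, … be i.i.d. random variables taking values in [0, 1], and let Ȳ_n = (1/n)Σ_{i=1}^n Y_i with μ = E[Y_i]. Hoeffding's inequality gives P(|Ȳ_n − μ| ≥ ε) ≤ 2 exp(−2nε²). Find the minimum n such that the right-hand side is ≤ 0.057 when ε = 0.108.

153

Require 2·exp(−2nε²) ≤ 0.057, i.e. 2nε² ≥ ln(2/0.057) = 3.557851.
So n ≥ 3.557851 / (2·0.108²) = 152.514.
The smallest integer n is 153.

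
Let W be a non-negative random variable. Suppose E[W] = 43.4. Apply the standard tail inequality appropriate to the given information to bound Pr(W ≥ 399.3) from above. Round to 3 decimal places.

Only the mean of a non-negative variable is known, so Markov's inequality is the applicable tail bound.
Markov's inequality: for a non-negative random variable, Pr(W ≥ a) ≤ E[W]/a.
Here E[W] = 43.4 and a = 399.3, so the bound is 43.4/399.3 = 0.1087.

0.109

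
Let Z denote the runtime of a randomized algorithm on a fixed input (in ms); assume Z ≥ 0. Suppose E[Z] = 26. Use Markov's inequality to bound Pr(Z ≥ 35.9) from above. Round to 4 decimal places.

0.7242

Markov's inequality: for a non-negative random variable, Pr(Z ≥ a) ≤ E[Z]/a.
Here E[Z] = 26 and a = 35.9, so the bound is 26/35.9 = 0.7242.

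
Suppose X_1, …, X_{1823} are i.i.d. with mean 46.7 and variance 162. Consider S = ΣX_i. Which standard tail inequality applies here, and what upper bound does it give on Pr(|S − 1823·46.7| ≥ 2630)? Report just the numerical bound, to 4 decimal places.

0.0427

With mean and variance of each term known, Chebyshev's inequality bounds the deviation of the sum (or sample mean).
Var(S) = n·Var(X_i) = 1823·162 = 295326.
Chebyshev: Pr(|S − 1823·46.7| ≥ 2630) ≤ Var(S)/2630² = 295326/6916900 = 0.0427.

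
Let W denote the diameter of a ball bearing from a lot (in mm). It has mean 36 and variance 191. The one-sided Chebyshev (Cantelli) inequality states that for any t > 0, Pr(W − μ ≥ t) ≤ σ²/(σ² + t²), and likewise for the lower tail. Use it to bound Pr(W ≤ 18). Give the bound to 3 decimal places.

Here σ² = 191 and t = 18, so σ² + t² = 515.
Cantelli's bound: 191/515 = 0.3709.

0.371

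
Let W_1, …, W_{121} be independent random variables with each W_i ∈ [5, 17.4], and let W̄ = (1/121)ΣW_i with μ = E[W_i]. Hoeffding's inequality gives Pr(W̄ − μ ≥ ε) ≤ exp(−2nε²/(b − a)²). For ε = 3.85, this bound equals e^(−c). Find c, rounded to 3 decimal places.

c = 2nε²/(b − a)² = 2·121·3.85² / 12.4² = 23.3289.

23.329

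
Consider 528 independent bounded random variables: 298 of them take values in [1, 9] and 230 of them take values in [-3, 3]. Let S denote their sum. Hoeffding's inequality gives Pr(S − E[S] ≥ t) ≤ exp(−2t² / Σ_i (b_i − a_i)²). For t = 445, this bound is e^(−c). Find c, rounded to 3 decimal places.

Σ(b_i − a_i)² = 298·8² + 230·6² = 27352.
c = 2t² / 27352 = 2·445² / 27352 = 14.4797.

14.480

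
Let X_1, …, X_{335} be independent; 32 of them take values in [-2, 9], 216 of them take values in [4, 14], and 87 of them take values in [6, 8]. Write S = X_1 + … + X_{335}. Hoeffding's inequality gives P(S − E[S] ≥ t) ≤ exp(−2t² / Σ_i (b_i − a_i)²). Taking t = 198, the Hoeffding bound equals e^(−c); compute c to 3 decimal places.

Σ(b_i − a_i)² = 32·11² + 216·10² + 87·2² = 25820.
c = 2t² / 25820 = 2·198² / 25820 = 3.0367.

3.037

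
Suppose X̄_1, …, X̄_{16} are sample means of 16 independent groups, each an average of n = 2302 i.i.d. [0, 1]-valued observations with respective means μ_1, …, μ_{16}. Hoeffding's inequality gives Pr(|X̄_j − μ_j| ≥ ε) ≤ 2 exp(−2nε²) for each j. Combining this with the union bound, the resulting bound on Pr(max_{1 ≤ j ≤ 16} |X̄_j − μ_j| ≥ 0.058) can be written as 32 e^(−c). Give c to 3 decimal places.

15.488

Union bound over the 16 events: Pr(max_{1 ≤ j ≤ 16} |X̄_j − μ_j| ≥ 0.058) ≤ 16·2·exp(−2nε²) = 32 exp(−2·2302·0.058²).
So c = 2·2302·0.058² = 15.4879.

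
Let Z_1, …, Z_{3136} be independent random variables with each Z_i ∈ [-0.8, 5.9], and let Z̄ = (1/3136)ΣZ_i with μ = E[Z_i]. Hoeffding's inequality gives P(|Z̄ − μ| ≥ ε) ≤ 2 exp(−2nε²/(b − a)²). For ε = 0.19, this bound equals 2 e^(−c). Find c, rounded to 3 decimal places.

c = 2nε²/(b − a)² = 2·3136·0.19² / 6.7² = 5.0439.

5.044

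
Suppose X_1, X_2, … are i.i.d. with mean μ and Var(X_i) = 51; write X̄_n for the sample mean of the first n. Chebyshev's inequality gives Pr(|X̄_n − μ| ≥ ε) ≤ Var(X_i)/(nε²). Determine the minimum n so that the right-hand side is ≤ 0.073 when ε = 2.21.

Require 51/(n·2.21²) ≤ 0.073, i.e. n ≥ 51/(0.073·2.21²) = 143.042.
The smallest integer n is 144.

144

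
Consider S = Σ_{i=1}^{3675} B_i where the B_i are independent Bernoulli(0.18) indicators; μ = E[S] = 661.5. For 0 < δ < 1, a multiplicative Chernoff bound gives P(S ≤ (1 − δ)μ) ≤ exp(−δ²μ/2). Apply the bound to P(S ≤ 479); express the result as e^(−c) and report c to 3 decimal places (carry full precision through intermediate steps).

25.175

Write 479 = (1 − δ)μ, so δ = 1 − 479/661.5 = 0.2758881…
Then the exponent is δ²μ/2 = (μ − 479)²/(2μ) = 25.174792.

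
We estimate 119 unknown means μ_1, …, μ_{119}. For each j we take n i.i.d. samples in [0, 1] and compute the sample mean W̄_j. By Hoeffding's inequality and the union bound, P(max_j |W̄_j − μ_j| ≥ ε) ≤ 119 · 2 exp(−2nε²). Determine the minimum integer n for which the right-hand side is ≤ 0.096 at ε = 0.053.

1392

Need 2·119·exp(−2nε²) ≤ 0.096, i.e. exp(−2nε²) ≤ 0.096/238.
So 2nε² ≥ ln(238/0.096) = 7.815678.
Hence n ≥ 7.815678/(2·0.053²) = 1391.185.
The smallest integer n is 1392.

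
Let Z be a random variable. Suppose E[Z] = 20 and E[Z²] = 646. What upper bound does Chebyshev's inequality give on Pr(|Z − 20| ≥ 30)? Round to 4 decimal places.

Var(Z) = E[Z²] − (E[Z])² = 646 − 400 = 246.
Chebyshev's inequality: Pr(|Z − μ| ≥ t) ≤ Var(Z)/t² = 246/900 = 0.2733.

0.2733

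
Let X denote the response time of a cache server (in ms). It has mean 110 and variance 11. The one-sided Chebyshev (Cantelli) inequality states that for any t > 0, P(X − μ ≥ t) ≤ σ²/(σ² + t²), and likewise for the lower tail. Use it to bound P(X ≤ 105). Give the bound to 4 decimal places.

0.3056

Here σ² = 11 and t = 5, so σ² + t² = 36.
Cantelli's bound: 11/36 = 0.3056.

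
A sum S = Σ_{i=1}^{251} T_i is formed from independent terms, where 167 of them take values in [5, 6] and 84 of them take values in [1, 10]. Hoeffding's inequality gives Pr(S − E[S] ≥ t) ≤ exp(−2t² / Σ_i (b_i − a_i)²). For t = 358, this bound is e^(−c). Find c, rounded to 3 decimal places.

36.771

Σ(b_i − a_i)² = 167·1² + 84·9² = 6971.
c = 2t² / 6971 = 2·358² / 6971 = 36.7706.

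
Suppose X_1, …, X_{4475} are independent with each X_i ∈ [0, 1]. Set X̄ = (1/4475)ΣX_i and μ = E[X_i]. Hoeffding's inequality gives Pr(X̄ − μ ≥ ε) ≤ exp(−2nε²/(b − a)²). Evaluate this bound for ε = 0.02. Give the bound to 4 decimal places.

Exponent: 2nε²/(b − a)² = 2·4475·0.02² / 1² = 3.58000.
Bound = exp(−3.58000) = 0.02788.

0.0279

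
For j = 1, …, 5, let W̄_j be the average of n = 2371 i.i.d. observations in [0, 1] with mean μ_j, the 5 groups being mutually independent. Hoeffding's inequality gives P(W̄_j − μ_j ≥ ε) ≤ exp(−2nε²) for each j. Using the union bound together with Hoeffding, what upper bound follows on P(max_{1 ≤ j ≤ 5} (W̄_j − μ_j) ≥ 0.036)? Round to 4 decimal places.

0.0107

Per-experiment Hoeffding bound: exp(−2·2371·0.036²) = exp(−6.14563) = 0.0021428.
Union bound over 5 events: 5·0.0021428 = 0.01071.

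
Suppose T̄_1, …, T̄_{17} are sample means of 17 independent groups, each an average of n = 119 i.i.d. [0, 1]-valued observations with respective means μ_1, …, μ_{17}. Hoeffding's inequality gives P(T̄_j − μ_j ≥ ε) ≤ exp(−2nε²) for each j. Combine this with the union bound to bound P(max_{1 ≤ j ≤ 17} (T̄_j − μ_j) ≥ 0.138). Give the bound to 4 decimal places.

0.1828

Per-experiment Hoeffding bound: exp(−2·119·0.138²) = exp(−4.53247) = 0.010754.
Union bound over 17 events: 17·0.010754 = 0.18282.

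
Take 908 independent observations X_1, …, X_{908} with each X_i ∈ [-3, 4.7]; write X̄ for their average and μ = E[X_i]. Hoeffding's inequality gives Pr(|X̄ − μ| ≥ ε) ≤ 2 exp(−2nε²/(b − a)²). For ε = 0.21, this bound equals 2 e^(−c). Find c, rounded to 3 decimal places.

1.351

c = 2nε²/(b − a)² = 2·908·0.21² / 7.7² = 1.3507.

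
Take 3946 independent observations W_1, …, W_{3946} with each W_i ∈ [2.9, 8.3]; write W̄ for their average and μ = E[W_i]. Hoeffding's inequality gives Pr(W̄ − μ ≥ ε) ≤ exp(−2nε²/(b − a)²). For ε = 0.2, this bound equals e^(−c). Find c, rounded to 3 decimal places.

10.826

c = 2nε²/(b − a)² = 2·3946·0.2² / 5.4² = 10.8258.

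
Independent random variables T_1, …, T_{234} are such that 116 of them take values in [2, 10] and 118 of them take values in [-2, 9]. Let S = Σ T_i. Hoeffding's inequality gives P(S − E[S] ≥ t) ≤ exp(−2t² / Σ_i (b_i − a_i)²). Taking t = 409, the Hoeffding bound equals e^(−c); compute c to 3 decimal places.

15.416

Σ(b_i − a_i)² = 116·8² + 118·11² = 21702.
c = 2t² / 21702 = 2·409² / 21702 = 15.4162.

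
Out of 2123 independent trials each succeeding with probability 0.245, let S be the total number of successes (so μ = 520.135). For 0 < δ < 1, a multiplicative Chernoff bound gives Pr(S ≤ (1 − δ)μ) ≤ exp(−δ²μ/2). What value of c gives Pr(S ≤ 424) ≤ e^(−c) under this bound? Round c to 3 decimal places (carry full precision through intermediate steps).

Write 424 = (1 − δ)μ, so δ = 1 − 424/520.135 = 0.184827…
Then the exponent is δ²μ/2 = (μ − 424)²/(2μ) = 8.884173.

8.884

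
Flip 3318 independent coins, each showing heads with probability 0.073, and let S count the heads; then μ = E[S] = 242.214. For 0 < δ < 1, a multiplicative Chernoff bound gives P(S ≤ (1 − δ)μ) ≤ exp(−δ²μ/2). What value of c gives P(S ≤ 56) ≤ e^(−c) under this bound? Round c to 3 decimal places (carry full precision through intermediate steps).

71.581

Write 56 = (1 − δ)μ, so δ = 1 − 56/242.214 = 0.7687995…
Then the exponent is δ²μ/2 = (μ − 56)²/(2μ) = 71.580614.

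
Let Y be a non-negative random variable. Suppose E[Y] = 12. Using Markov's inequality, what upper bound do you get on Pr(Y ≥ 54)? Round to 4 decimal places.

0.2222

Markov's inequality: for a non-negative random variable, Pr(Y ≥ a) ≤ E[Y]/a.
Here E[Y] = 12 and a = 54, so the bound is 12/54 = 0.2222.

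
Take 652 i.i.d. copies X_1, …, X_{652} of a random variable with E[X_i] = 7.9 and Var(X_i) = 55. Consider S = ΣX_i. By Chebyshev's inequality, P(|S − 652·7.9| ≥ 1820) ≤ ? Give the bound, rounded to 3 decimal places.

Var(S) = n·Var(X_i) = 652·55 = 35860.
Chebyshev: P(|S − 652·7.9| ≥ 1820) ≤ Var(S)/1820² = 35860/3312400 = 0.0108.

0.011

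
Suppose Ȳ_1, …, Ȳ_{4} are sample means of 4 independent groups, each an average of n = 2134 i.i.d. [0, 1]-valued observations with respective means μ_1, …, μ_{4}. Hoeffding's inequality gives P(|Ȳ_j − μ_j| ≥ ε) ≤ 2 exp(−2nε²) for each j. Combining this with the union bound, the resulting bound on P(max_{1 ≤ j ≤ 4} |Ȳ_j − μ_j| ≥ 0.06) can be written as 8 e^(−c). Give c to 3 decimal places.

Union bound over the 4 events: P(max_{1 ≤ j ≤ 4} |Ȳ_j − μ_j| ≥ 0.06) ≤ 4·2·exp(−2nε²) = 8 exp(−2·2134·0.06²).
So c = 2·2134·0.06² = 15.3648.

15.365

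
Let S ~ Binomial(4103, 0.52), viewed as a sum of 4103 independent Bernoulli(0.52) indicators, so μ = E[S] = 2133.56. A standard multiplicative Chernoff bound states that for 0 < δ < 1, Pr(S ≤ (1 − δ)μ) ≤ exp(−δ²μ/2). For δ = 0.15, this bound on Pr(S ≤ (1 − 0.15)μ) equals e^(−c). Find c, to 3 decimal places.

24.003

c = δ²μ/2 = 0.15²·2133.56/2 = 24.0025.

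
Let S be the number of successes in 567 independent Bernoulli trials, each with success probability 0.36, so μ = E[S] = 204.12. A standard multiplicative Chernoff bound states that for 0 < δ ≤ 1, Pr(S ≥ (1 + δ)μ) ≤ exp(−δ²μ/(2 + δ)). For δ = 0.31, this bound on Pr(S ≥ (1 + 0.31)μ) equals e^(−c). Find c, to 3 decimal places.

c = δ²μ/(2 + δ) = 0.31²·204.12/(2 + 0.31) = 8.4917.

8.492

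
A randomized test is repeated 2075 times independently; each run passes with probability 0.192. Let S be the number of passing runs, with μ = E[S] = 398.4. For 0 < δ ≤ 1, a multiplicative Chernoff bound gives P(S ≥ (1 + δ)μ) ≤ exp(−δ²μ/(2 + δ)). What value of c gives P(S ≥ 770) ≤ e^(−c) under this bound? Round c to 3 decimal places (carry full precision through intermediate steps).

118.184

Write 770 = (1 + δ)μ, so δ = 770/398.4 − 1 = 0.9327309…
Then the exponent is δ²μ/(2 + δ) = (770 − μ)² / (μ·(2 + δ)) = 118.184320.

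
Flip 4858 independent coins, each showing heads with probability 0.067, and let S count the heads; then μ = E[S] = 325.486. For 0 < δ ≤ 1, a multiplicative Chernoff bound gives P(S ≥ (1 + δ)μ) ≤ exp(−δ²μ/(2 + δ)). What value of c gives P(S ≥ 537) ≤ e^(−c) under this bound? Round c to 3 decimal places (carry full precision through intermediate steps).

51.871

Write 537 = (1 + δ)μ, so δ = 537/325.486 − 1 = 0.6498405…
Then the exponent is δ²μ/(2 + δ) = (537 − μ)² / (μ·(2 + δ)) = 51.871187.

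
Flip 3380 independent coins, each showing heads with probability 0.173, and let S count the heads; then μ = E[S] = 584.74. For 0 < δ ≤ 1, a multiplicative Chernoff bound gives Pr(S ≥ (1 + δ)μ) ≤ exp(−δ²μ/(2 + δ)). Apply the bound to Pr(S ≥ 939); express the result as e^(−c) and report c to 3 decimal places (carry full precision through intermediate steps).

82.363

Write 939 = (1 + δ)μ, so δ = 939/584.74 − 1 = 0.6058419…
Then the exponent is δ²μ/(2 + δ) = (939 − μ)² / (μ·(2 + δ)) = 82.363230.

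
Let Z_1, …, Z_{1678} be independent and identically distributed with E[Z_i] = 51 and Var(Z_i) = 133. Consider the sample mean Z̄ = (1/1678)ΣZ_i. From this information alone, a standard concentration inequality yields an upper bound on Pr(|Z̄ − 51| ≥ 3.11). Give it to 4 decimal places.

0.0082

With mean and variance of each term known, Chebyshev's inequality bounds the deviation of the sum (or sample mean).
Var(Z̄) = Var(Z_i)/n = 133/1678 = 0.079261.
Chebyshev: Pr(|Z̄ − 51| ≥ 3.11) ≤ Var(Z̄)/(3.11)² = 133/(1678·3.11²) = 0.0082.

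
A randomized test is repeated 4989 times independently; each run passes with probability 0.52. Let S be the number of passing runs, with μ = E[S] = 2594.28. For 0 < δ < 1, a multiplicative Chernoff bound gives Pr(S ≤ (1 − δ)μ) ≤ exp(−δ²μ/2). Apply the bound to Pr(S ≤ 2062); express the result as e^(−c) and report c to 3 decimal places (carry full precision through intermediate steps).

54.605

Write 2062 = (1 − δ)μ, so δ = 1 − 2062/2594.28 = 0.2051745…
Then the exponent is δ²μ/2 = (μ − 2062)²/(2μ) = 54.605131.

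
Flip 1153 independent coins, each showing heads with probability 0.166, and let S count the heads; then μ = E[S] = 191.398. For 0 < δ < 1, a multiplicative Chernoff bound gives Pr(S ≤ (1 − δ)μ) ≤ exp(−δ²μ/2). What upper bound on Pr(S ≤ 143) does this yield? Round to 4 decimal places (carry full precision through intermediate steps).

0.0022

Write 143 = (1 − δ)μ, so δ = 1 − 143/191.398 = 0.2528658…
Then the exponent is δ²μ/2 = (μ − 143)²/(2μ) = 6.119098.
Bound = exp(−6.119098) = 0.00220.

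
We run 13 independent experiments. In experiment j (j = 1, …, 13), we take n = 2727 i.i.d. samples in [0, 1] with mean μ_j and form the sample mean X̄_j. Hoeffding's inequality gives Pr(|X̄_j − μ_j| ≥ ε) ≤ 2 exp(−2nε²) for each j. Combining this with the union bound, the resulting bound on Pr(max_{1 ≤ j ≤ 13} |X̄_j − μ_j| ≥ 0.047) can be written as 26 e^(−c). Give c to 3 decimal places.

Union bound over the 13 events: Pr(max_{1 ≤ j ≤ 13} |X̄_j − μ_j| ≥ 0.047) ≤ 13·2·exp(−2nε²) = 26 exp(−2·2727·0.047²).
So c = 2·2727·0.047² = 12.0479.

12.048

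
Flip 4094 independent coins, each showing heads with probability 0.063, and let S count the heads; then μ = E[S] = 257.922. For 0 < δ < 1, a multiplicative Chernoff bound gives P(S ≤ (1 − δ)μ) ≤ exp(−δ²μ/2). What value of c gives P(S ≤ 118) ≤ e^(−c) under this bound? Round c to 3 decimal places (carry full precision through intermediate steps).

37.954

Write 118 = (1 − δ)μ, so δ = 1 − 118/257.922 = 0.5424973…
Then the exponent is δ²μ/2 = (μ − 118)²/(2μ) = 37.953657.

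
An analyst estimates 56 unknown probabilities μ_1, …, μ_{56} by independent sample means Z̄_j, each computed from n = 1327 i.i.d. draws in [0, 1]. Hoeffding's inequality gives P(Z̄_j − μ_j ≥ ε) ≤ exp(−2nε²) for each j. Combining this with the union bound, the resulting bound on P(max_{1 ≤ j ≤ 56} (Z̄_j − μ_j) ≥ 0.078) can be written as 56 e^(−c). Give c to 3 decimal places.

Union bound over the 56 events: P(max_{1 ≤ j ≤ 56} (Z̄_j − μ_j) ≥ 0.078) ≤ 56·exp(−2nε²) = 56 exp(−2·1327·0.078²).
So c = 2·1327·0.078² = 16.1469.

16.147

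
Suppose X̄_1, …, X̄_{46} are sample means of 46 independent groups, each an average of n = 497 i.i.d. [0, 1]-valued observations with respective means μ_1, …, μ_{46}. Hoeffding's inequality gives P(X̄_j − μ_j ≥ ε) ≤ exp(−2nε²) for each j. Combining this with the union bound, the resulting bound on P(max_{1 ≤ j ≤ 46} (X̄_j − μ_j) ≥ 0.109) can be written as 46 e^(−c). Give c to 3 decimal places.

Union bound over the 46 events: P(max_{1 ≤ j ≤ 46} (X̄_j − μ_j) ≥ 0.109) ≤ 46·exp(−2nε²) = 46 exp(−2·497·0.109²).
So c = 2·497·0.109² = 11.8097.

11.810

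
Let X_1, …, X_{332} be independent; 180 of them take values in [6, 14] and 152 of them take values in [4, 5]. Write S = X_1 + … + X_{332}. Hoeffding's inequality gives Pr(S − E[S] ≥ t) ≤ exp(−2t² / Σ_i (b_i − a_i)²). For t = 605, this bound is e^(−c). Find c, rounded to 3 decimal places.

Σ(b_i − a_i)² = 180·8² + 152·1² = 11672.
c = 2t² / 11672 = 2·605² / 11672 = 62.7185.

62.718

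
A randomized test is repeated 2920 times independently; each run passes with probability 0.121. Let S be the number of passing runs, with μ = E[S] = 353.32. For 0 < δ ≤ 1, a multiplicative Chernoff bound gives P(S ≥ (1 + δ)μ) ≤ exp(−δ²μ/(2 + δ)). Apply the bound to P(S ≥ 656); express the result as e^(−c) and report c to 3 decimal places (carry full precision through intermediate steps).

Write 656 = (1 + δ)μ, so δ = 656/353.32 − 1 = 0.8566738…
Then the exponent is δ²μ/(2 + δ) = (656 − μ)² / (μ·(2 + δ)) = 90.769213.

90.769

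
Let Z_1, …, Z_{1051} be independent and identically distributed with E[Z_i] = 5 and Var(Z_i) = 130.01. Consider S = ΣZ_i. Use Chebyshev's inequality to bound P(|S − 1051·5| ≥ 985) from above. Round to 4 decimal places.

Var(S) = n·Var(Z_i) = 1051·130.01 = 136640.51.
Chebyshev: P(|S − 1051·5| ≥ 985) ≤ Var(S)/985² = 136640.51/970225 = 0.1408.

0.1408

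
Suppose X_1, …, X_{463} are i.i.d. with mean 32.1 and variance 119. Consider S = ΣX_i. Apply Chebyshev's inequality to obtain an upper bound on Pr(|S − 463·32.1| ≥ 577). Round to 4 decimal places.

0.1655

Var(S) = n·Var(X_i) = 463·119 = 55097.
Chebyshev: Pr(|S − 463·32.1| ≥ 577) ≤ Var(S)/577² = 55097/332929 = 0.1655.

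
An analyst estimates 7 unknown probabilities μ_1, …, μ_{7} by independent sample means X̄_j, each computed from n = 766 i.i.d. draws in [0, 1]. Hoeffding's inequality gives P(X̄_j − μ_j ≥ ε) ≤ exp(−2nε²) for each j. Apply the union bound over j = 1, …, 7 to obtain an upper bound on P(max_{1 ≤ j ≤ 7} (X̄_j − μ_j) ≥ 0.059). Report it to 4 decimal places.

0.0338

Per-experiment Hoeffding bound: exp(−2·766·0.059²) = exp(−5.33289) = 0.0048301.
Union bound over 7 events: 7·0.0048301 = 0.03381.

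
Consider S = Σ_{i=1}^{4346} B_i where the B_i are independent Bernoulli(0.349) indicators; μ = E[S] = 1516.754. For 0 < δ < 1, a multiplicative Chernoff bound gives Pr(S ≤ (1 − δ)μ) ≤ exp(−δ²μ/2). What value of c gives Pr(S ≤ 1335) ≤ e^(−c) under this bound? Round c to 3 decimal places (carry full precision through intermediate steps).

10.890

Write 1335 = (1 − δ)μ, so δ = 1 − 1335/1516.754 = 0.1198309…
Then the exponent is δ²μ/2 = (μ − 1335)²/(2μ) = 10.889873.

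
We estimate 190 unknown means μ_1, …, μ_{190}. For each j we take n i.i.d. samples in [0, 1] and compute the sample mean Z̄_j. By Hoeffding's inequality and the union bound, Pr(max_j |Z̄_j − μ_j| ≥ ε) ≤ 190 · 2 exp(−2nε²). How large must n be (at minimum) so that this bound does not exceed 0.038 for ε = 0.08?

Need 2·190·exp(−2nε²) ≤ 0.038, i.e. exp(−2nε²) ≤ 0.038/380.
So 2nε² ≥ ln(380/0.038) = 9.210340.
Hence n ≥ 9.210340/(2·0.08²) = 719.558.
The smallest integer n is 720.

720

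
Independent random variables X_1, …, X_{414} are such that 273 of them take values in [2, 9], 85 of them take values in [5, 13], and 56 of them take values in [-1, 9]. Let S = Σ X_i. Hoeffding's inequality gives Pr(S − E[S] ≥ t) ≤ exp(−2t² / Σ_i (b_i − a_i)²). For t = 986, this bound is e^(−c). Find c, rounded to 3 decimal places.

Σ(b_i − a_i)² = 273·7² + 85·8² + 56·10² = 24417.
c = 2t² / 24417 = 2·986² / 24417 = 79.6327.

79.633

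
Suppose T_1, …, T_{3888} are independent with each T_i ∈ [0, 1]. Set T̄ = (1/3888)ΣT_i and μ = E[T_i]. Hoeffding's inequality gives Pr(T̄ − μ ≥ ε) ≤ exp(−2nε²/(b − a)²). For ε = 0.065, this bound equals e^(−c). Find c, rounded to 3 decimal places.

c = 2nε²/(b − a)² = 2·3888·0.065² / 1² = 32.8536.

32.854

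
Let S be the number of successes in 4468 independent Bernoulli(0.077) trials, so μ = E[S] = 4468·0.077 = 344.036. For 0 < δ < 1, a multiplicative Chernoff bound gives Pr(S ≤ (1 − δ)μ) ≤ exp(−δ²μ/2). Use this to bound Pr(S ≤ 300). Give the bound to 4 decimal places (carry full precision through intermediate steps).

Write 300 = (1 − δ)μ, so δ = 1 − 300/344.036 = 0.1279982…
Then the exponent is δ²μ/2 = (μ − 300)²/(2μ) = 2.818265.
Bound = exp(−2.818265) = 0.05971.

0.0597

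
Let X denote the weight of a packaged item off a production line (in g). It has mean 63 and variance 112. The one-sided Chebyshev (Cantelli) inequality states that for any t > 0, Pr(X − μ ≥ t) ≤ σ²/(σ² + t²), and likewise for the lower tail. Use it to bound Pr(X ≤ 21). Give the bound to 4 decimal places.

Here σ² = 112 and t = 42, so σ² + t² = 1876.
Cantelli's bound: 112/1876 = 0.0597.

0.0597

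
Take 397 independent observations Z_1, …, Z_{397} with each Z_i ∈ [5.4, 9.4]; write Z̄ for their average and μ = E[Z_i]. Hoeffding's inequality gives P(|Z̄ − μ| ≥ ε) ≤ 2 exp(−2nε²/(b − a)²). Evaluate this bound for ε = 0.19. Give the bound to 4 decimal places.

Exponent: 2nε²/(b − a)² = 2·397·0.19² / 4² = 1.79146.
Bound = 2·exp(−1.79146) = 0.33343.

0.3334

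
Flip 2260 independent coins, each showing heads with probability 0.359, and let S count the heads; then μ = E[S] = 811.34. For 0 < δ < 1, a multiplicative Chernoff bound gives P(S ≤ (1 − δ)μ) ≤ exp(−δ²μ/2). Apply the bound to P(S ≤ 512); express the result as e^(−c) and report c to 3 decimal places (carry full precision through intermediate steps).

Write 512 = (1 − δ)μ, so δ = 1 − 512/811.34 = 0.3689452…
Then the exponent is δ²μ/2 = (μ − 512)²/(2μ) = 55.220028.

55.220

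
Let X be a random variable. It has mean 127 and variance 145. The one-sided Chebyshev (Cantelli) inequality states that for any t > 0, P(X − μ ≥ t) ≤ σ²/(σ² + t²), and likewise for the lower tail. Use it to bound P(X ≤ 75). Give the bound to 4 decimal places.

0.0509

Here σ² = 145 and t = 52, so σ² + t² = 2849.
Cantelli's bound: 145/2849 = 0.0509.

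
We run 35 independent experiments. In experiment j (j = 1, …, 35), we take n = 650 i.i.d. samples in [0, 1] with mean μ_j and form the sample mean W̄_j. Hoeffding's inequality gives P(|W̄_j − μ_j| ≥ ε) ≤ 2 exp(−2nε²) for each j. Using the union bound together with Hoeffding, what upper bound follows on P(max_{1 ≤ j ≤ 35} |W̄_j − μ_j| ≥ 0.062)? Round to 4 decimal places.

0.4730

Per-experiment Hoeffding bound: 2·exp(−2·650·0.062²) = 2·exp(−4.99720) = 0.013514.
Union bound over 35 events: 35·0.013514 = 0.47298.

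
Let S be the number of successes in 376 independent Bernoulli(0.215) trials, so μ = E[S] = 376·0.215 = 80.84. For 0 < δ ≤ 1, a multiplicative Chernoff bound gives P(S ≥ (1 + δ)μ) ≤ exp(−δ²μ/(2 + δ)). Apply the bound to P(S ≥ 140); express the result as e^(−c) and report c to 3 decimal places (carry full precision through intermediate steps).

Write 140 = (1 + δ)μ, so δ = 140/80.84 − 1 = 0.7318159…
Then the exponent is δ²μ/(2 + δ) = (140 − μ)² / (μ·(2 + δ)) = 15.848151.

15.848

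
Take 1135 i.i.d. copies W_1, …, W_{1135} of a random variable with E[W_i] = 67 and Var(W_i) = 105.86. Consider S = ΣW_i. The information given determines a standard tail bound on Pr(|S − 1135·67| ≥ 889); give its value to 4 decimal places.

0.1520

With mean and variance of each term known, Chebyshev's inequality bounds the deviation of the sum (or sample mean).
Var(S) = n·Var(W_i) = 1135·105.86 = 120151.1.
Chebyshev: Pr(|S − 1135·67| ≥ 889) ≤ Var(S)/889² = 120151.1/790321 = 0.1520.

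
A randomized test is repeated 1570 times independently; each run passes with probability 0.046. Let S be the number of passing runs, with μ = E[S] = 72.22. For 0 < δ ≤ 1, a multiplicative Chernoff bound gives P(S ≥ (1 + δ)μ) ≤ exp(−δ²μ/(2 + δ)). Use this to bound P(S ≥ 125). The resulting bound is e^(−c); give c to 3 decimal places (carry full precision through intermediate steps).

Write 125 = (1 + δ)μ, so δ = 125/72.22 − 1 = 0.7308225…
Then the exponent is δ²μ/(2 + δ) = (125 − μ)² / (μ·(2 + δ)) = 14.124979.

14.125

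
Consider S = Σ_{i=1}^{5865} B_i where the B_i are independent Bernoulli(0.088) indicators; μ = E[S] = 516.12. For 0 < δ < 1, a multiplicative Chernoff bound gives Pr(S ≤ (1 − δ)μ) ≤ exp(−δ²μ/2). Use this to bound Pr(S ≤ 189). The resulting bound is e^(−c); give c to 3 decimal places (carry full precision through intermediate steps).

103.665

Write 189 = (1 − δ)μ, so δ = 1 − 189/516.12 = 0.6338061…
Then the exponent is δ²μ/2 = (μ − 189)²/(2μ) = 103.665324.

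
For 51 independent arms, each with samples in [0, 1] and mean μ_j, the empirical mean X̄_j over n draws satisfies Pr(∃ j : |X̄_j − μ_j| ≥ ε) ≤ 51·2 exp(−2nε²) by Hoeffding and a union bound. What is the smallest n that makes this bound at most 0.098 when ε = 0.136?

188

Need 2·51·exp(−2nε²) ≤ 0.098, i.e. exp(−2nε²) ≤ 0.098/102.
So 2nε² ≥ ln(102/0.098) = 6.947761.
Hence n ≥ 6.947761/(2·0.136²) = 187.818.
The smallest integer n is 188.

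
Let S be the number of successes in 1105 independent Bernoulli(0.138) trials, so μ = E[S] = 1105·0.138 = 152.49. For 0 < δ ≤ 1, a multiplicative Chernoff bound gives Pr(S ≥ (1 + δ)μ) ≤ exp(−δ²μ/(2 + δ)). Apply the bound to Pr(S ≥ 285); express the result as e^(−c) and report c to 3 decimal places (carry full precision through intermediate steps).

Write 285 = (1 + δ)μ, so δ = 285/152.49 − 1 = 0.868975…
Then the exponent is δ²μ/(2 + δ) = (285 − μ)² / (μ·(2 + δ)) = 40.135546.

40.136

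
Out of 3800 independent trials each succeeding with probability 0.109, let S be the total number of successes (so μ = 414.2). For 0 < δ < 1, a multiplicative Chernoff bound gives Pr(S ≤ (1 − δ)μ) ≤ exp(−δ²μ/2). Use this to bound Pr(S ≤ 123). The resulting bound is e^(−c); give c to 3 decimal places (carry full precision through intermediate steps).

Write 123 = (1 − δ)μ, so δ = 1 − 123/414.2 = 0.703042…
Then the exponent is δ²μ/2 = (μ − 123)²/(2μ) = 102.362916.

102.363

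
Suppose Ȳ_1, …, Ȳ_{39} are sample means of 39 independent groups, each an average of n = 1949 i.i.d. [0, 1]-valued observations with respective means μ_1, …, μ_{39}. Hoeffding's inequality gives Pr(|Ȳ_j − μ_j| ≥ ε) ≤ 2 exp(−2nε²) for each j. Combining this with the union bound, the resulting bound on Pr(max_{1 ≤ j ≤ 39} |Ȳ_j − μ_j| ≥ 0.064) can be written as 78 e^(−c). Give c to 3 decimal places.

Union bound over the 39 events: Pr(max_{1 ≤ j ≤ 39} |Ȳ_j − μ_j| ≥ 0.064) ≤ 39·2·exp(−2nε²) = 78 exp(−2·1949·0.064²).
So c = 2·1949·0.064² = 15.9662.

15.966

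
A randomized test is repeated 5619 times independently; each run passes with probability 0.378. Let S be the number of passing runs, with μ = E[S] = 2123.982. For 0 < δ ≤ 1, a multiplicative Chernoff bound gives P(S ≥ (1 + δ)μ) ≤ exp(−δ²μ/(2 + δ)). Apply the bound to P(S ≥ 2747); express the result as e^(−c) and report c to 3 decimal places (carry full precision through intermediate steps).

Write 2747 = (1 + δ)μ, so δ = 2747/2123.982 − 1 = 0.2933255…
Then the exponent is δ²μ/(2 + δ) = (2747 − μ)² / (μ·(2 + δ)) = 79.686484.

79.686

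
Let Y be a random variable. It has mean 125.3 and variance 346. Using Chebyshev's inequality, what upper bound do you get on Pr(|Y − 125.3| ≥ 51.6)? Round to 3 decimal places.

Chebyshev: Pr(|Y − μ| ≥ t) ≤ Var(Y)/t².
Bound = 346 / 2662.56 = 0.1300.

0.130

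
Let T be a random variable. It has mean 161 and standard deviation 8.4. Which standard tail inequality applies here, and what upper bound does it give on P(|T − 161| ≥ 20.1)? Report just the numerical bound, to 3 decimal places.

0.175

Mean and variance are known, so Chebyshev's inequality applies.
Chebyshev: P(|T − μ| ≥ t) ≤ Var(T)/t².
Var(T) = σ² = 8.4² = 70.56.
Bound = 70.56 / 404.01 = 0.1746.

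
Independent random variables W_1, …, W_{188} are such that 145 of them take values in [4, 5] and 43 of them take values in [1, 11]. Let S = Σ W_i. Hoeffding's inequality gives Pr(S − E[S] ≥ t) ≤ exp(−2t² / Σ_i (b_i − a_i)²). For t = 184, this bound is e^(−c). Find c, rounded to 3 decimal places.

Σ(b_i − a_i)² = 145·1² + 43·10² = 4445.
c = 2t² / 4445 = 2·184² / 4445 = 15.2333.

15.233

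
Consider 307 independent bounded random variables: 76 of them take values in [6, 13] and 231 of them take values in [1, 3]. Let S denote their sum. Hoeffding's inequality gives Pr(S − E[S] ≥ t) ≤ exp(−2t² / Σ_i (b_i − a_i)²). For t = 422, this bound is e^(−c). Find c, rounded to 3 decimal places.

76.628

Σ(b_i − a_i)² = 76·7² + 231·2² = 4648.
c = 2t² / 4648 = 2·422² / 4648 = 76.6282.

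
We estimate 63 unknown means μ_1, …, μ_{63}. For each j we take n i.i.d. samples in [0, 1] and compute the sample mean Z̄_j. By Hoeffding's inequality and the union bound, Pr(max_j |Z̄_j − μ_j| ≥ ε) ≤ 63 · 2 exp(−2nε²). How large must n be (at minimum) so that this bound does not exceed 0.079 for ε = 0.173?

Need 2·63·exp(−2nε²) ≤ 0.079, i.e. exp(−2nε²) ≤ 0.079/126.
So 2nε² ≥ ln(126/0.079) = 7.374589.
Hence n ≥ 7.374589/(2·0.173²) = 123.201.
The smallest integer n is 124.

124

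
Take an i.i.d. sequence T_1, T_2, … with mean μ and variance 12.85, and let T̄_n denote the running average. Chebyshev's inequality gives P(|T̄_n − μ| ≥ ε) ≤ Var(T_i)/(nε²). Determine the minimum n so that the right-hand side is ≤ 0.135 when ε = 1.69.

Require 12.85/(n·1.69²) ≤ 0.135, i.e. n ≥ 12.85/(0.135·1.69²) = 33.327.
The smallest integer n is 34.

34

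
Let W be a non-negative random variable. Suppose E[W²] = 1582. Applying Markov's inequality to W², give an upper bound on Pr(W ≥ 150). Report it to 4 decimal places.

Since W ≥ 0, the event {W ≥ 150} is the same as {W² ≥ 22500}.
Markov's inequality applied to W² gives Pr(W² ≥ 22500) ≤ E[W²]/22500 = 1582/22500 = 0.0703.

0.0703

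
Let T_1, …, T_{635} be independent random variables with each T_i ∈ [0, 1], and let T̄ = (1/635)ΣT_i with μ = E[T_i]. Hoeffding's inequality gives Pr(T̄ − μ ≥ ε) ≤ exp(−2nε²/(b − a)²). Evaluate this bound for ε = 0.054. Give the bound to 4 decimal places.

0.0246

Exponent: 2nε²/(b − a)² = 2·635·0.054² / 1² = 3.70332.
Bound = exp(−3.70332) = 0.02464.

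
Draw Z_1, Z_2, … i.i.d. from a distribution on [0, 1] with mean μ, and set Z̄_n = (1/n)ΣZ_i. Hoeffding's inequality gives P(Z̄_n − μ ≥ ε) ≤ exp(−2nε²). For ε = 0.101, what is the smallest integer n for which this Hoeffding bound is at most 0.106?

Require exp(−2nε²) ≤ 0.106, i.e. 2nε² ≥ ln(1/0.106) = 2.244316.
So n ≥ 2.244316 / (2·0.101²) = 110.005.
The smallest integer n is 111.

111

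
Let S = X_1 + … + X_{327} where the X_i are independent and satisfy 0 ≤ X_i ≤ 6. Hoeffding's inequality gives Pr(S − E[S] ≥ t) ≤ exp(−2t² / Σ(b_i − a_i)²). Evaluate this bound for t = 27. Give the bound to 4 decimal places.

0.8835

Σ(b_i − a_i)² = 327·(6)² = 11772.
Exponent = 2·27²/11772 = 0.1239.
Bound = exp(−0.1239) = 0.88351.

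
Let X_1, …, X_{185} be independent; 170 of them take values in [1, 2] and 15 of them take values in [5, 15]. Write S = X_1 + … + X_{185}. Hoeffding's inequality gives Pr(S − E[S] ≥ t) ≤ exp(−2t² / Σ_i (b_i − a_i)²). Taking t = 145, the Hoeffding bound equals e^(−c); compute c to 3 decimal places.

25.180

Σ(b_i − a_i)² = 170·1² + 15·10² = 1670.
c = 2t² / 1670 = 2·145² / 1670 = 25.1796.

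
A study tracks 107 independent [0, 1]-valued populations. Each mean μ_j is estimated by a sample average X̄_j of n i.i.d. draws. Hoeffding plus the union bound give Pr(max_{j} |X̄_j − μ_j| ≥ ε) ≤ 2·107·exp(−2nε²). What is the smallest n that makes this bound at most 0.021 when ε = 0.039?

3034

Need 2·107·exp(−2nε²) ≤ 0.021, i.e. exp(−2nε²) ≤ 0.021/214.
So 2nε² ≥ ln(214/0.021) = 9.229209.
Hence n ≥ 9.229209/(2·0.039²) = 3033.928.
The smallest integer n is 3034.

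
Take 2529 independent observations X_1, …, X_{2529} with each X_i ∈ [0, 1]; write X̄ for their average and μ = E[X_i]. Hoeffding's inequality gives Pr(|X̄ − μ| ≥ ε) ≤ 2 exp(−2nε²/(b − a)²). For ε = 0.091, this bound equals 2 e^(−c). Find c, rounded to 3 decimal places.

41.885

c = 2nε²/(b − a)² = 2·2529·0.091² / 1² = 41.8853.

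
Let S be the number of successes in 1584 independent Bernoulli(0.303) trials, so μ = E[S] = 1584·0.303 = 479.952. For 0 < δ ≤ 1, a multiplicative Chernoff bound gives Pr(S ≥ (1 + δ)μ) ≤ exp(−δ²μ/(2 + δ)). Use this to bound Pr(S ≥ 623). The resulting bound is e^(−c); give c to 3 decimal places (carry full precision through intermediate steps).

Write 623 = (1 + δ)μ, so δ = 623/479.952 − 1 = 0.2980465…
Then the exponent is δ²μ/(2 + δ) = (623 − μ)² / (μ·(2 + δ)) = 18.552693.

18.553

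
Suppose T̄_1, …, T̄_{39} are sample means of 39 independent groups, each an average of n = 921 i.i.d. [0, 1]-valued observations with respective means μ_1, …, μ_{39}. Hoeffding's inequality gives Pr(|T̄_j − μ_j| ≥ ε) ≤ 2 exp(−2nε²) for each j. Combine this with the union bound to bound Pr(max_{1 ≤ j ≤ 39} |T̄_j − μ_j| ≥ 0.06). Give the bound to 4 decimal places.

Per-experiment Hoeffding bound: 2·exp(−2·921·0.06²) = 2·exp(−6.63120) = 0.0026372.
Union bound over 39 events: 39·0.0026372 = 0.10285.

0.1028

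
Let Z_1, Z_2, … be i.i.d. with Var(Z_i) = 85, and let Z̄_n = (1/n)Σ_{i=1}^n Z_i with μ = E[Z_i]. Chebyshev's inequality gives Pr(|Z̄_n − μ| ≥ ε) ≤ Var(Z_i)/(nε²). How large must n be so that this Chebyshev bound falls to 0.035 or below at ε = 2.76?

Require 85/(n·2.76²) ≤ 0.035, i.e. n ≥ 85/(0.035·2.76²) = 318.811.
The smallest integer n is 319.

319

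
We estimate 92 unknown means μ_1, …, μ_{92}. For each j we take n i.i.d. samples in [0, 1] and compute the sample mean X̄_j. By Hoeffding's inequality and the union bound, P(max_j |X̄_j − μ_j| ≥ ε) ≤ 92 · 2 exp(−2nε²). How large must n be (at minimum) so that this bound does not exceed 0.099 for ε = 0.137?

Need 2·92·exp(−2nε²) ≤ 0.099, i.e. exp(−2nε²) ≤ 0.099/184.
So 2nε² ≥ ln(184/0.099) = 7.527571.
Hence n ≥ 7.527571/(2·0.137²) = 200.532.
The smallest integer n is 201.

201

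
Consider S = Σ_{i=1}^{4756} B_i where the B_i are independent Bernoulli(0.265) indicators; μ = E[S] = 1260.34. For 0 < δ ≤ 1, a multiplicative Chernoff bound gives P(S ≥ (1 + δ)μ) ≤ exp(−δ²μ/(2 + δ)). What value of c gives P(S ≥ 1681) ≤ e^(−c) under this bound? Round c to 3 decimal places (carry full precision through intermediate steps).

60.161

Write 1681 = (1 + δ)μ, so δ = 1681/1260.34 − 1 = 0.3337671…
Then the exponent is δ²μ/(2 + δ) = (1681 − μ)² / (μ·(2 + δ)) = 60.161299.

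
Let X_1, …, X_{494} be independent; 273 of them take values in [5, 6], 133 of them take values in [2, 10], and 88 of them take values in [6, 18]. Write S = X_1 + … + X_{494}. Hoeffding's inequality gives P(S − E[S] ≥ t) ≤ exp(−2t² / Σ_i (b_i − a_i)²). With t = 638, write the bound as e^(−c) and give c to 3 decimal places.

Σ(b_i − a_i)² = 273·1² + 133·8² + 88·12² = 21457.
c = 2t² / 21457 = 2·638² / 21457 = 37.9404.

37.940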